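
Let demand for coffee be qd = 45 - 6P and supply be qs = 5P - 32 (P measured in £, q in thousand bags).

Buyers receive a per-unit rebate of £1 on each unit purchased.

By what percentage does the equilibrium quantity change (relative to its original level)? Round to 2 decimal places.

Initially, 45 - 6P = 5P - 32, so 77 = 11P and P = 7, q = 3.
Since buyers' out-of-pocket price is the market price minus the rebate, the effective demand curve becomes qd = 51 - 6P.
Clearing the new market: 51 - 6P = 5P - 32, so P = 83/11 ≈ 7.5455 and q = 63/11 ≈ 5.7273.
%Δq = (5.7273 − 3) / 3 × 100 = +90.91%.

+90.91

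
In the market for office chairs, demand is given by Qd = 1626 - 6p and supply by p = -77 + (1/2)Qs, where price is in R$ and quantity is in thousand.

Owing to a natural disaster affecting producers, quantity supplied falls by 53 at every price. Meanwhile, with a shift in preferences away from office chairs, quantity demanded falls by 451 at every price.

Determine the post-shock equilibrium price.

134.25

Solve the original market: 1626 - 6p = 2p + 154, hence p = 184 and Q = 522.
After the shift, demand is Qd = 1175 - 6p and supply is Qs = 2p + 101.
Setting them equal: 1175 - 6p = 2p + 101 → 1074 = 8p, so p = 134.25 and Q = 369.5.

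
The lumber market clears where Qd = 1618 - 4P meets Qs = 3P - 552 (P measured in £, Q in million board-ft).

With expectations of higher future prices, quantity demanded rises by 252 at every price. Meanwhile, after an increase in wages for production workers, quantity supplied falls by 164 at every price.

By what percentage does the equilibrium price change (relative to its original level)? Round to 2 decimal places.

+19.17

Initially, 1618 - 4P = 3P - 552, so 2170 = 7P and P = 310, Q = 378.
The new curves are Qd = 1870 - 4P (demand) and Qs = 3P - 716 (supply).
Equate the new curves: 1870 - 4P = 3P - 716, giving 2586 = 7P, P = 2586/7 ≈ 369.4286, Q = 2746/7 ≈ 392.2857.
%ΔP = (369.4286 − 310) / 310 × 100 = +19.17%.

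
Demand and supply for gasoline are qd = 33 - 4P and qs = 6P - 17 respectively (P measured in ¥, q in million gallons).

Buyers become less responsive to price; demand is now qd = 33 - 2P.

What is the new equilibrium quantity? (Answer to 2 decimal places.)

Initially, 33 - 4P = 6P - 17, so 50 = 10P and P = 5, q = 13.
The new curves are qd = 33 - 2P (demand) and qs = 6P - 17 (supply).
Setting them equal: 33 - 2P = 6P - 17 → 50 = 8P, so P = 6.25 and q = 20.5.

20.50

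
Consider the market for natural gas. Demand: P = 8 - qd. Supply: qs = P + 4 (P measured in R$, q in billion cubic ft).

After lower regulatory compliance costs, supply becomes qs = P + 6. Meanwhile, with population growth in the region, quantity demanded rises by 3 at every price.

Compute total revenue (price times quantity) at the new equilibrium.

21.25

Before the shock: 8 - P = P + 4 ⇒ 4 = 2P ⇒ P = 2, q = 6.
The new curves are qd = 11 - P (demand) and qs = P + 6 (supply).
Equate the new curves: 11 - P = P + 6, giving 5 = 2P, P = 2.5, q = 8.5.
New expenditure = 2.5 × 8.5 = 21.25.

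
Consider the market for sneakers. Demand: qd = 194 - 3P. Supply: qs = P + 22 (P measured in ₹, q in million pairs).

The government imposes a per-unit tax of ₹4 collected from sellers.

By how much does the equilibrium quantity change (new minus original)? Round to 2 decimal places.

-3.00

Before the shock: 194 - 3P = P + 22 ⇒ 172 = 4P ⇒ P = 43, q = 65.
Since sellers keep the price net of the tax, the effective supply curve becomes qs = P + 18.
Clearing the new market: 194 - 3P = P + 18, so P = 44 and q = 62.
Δq = 62 − 65 = -3.00.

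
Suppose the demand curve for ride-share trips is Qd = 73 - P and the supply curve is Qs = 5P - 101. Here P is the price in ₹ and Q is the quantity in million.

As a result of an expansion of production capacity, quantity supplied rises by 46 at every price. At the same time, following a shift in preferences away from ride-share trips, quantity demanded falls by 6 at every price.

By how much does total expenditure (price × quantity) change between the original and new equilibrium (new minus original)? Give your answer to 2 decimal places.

Initially, 73 - P = 5P - 101, so 174 = 6P and P = 29, Q = 44.
The shock moves the curves to Qd = 67 - P and Qs = 5P - 55.
New equilibrium: 67 - P = 5P - 55 ⇒ 122 = 6P ⇒ P = 61/3 ≈ 20.3333, Q = 140/3 ≈ 46.6667.
Expenditure moves from 29×44 = 1276 to 20.3333×46.6667 = 948.8889; change = -327.11.

-327.11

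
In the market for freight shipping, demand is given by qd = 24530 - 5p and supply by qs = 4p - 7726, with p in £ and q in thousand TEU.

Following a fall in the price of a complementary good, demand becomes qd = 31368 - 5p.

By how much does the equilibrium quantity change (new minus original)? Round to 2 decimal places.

Before the shock: 24530 - 5p = 4p - 7726 ⇒ 32256 = 9p ⇒ p = 3584, q = 6610.
The new curves are qd = 31368 - 5p (demand) and qs = 4p - 7726 (supply).
Setting them equal: 31368 - 5p = 4p - 7726 → 39094 = 9p, so p = 39094/9 ≈ 4343.7778 and q = 86842/9 ≈ 9649.1111.
Δq = 9649.1111 − 6610 = +3039.11.

+3039.11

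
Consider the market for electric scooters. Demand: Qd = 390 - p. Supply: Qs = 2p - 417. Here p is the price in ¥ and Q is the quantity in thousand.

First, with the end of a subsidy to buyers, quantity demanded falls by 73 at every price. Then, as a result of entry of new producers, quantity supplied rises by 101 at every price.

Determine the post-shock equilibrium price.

211

Initially, 390 - p = 2p - 417, so 807 = 3p and p = 269, Q = 121.
The shock moves the curves to Qd = 317 - p and Qs = 2p - 316.
New equilibrium: 317 - p = 2p - 316 ⇒ 633 = 3p ⇒ p = 211, Q = 106.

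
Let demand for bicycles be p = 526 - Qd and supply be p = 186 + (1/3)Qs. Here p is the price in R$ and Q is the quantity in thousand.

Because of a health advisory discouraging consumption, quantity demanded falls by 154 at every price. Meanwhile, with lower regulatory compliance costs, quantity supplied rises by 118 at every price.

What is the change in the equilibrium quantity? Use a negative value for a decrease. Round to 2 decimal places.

Before the shock: 526 - p = 3p - 558 ⇒ 1084 = 4p ⇒ p = 271, Q = 255.
With the change applied: demand Qd = 372 - p, supply Qs = 3p - 440.
New equilibrium: 372 - p = 3p - 440 ⇒ 812 = 4p ⇒ p = 203, Q = 169.
ΔQ = 169 − 255 = -86.00.

-86.00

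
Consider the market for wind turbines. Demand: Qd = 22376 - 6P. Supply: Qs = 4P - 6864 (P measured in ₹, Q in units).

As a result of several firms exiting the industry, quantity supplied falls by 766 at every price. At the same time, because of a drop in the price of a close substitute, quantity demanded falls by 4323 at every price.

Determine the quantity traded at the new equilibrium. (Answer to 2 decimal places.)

Solve the original market: 22376 - 6P = 4P - 6864, hence P = 2924 and Q = 4832.
The new curves are Qd = 18053 - 6P (demand) and Qs = 4P - 7630 (supply).
Setting them equal: 18053 - 6P = 4P - 7630 → 25683 = 10P, so P = 2568.3 and Q = 2643.2.

2643.20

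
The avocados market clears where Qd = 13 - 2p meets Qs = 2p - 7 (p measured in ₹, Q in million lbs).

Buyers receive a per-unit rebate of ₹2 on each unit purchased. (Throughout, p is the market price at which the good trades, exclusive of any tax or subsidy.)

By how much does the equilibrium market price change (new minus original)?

Before the shock: 13 - 2p = 2p - 7 ⇒ 20 = 4p ⇒ p = 5, Q = 3.
Since buyers' out-of-pocket price is the market price minus the rebate, the effective demand curve becomes Qd = 17 - 2p.
Clearing the new market: 17 - 2p = 2p - 7, so p = 6 and Q = 5.
Δp = 6 − 5 = +1.

+1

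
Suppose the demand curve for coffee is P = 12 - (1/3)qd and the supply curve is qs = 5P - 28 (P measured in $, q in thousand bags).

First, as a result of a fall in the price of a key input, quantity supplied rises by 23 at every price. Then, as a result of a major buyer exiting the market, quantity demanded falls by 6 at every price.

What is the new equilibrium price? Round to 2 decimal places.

4.38

Solve the original market: 36 - 3P = 5P - 28, hence P = 8 and q = 12.
The shock moves the curves to qd = 30 - 3P and qs = 5P - 5.
Setting them equal: 30 - 3P = 5P - 5 → 35 = 8P, so P = 4.375 and q = 16.875.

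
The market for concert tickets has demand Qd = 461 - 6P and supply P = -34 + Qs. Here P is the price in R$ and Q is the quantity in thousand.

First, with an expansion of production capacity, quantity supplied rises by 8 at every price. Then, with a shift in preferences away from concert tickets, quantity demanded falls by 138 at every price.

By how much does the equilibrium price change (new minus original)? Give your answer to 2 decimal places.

Original equilibrium: 461 - 6P = P + 34 gives 427 = 7P, so P = 61 and Q = 95.
After the shift, demand is Qd = 323 - 6P and supply is Qs = P + 42.
New equilibrium: 323 - 6P = P + 42 ⇒ 281 = 7P ⇒ P = 281/7 ≈ 40.1429, Q = 575/7 ≈ 82.1429.
ΔP = 40.1429 − 61 = -20.86.

-20.86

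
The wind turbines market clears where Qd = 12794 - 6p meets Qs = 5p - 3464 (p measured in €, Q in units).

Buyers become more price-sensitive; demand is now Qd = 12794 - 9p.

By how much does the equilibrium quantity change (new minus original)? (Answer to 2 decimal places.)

-1583.57

Before the shock: 12794 - 6p = 5p - 3464 ⇒ 16258 = 11p ⇒ p = 1478, Q = 3926.
After the shift, demand is Qd = 12794 - 9p and supply is Qs = 5p - 3464.
Setting them equal: 12794 - 9p = 5p - 3464 → 16258 = 14p, so p = 8129/7 ≈ 1161.2857 and Q = 16397/7 ≈ 2342.4286.
ΔQ = 2342.4286 − 3926 = -1583.57.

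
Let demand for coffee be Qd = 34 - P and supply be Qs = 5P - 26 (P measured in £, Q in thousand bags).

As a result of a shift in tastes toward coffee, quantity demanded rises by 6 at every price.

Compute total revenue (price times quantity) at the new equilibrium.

Initially, 34 - P = 5P - 26, so 60 = 6P and P = 10, Q = 24.
The shock moves the curves to Qd = 40 - P and Qs = 5P - 26.
Equate the new curves: 40 - P = 5P - 26, giving 66 = 6P, P = 11, Q = 29.
New expenditure = 11 × 29 = 319.

319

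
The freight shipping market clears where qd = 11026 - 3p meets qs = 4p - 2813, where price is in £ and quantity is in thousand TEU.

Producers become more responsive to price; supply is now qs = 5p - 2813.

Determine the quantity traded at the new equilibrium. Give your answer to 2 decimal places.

Initially, 11026 - 3p = 4p - 2813, so 13839 = 7p and p = 1977, q = 5095.
After the shift, demand is qd = 11026 - 3p and supply is qs = 5p - 2813.
Setting them equal: 11026 - 3p = 5p - 2813 → 13839 = 8p, so p = 1729.875 and q = 5836.375.

5836.38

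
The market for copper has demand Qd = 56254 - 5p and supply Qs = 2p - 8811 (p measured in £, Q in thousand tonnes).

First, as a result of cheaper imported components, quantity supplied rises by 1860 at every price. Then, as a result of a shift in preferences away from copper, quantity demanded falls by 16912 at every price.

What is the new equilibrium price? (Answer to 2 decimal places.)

Before the shock: 56254 - 5p = 2p - 8811 ⇒ 65065 = 7p ⇒ p = 9295, Q = 9779.
The new curves are Qd = 39342 - 5p (demand) and Qs = 2p - 6951 (supply).
Clearing the new market: 39342 - 5p = 2p - 6951, so p = 46293/7 ≈ 6613.2857 and Q = 43929/7 ≈ 6275.5714.

6613.29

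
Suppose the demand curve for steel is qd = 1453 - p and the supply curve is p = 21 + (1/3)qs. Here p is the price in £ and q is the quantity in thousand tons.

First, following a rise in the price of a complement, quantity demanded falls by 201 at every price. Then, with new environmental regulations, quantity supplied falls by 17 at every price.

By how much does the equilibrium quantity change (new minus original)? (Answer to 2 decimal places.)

Before the shock: 1453 - p = 3p - 63 ⇒ 1516 = 4p ⇒ p = 379, q = 1074.
The shock moves the curves to qd = 1252 - p and qs = 3p - 80.
Setting them equal: 1252 - p = 3p - 80 → 1332 = 4p, so p = 333 and q = 919.
Δq = 919 − 1074 = -155.00.

-155.00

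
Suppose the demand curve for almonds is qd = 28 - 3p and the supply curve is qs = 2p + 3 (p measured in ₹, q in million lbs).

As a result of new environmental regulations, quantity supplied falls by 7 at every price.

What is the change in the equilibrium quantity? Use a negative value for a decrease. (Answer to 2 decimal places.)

-4.20

Initially, 28 - 3p = 2p + 3, so 25 = 5p and p = 5, q = 13.
The new curves are qd = 28 - 3p (demand) and qs = 2p - 4 (supply).
Clearing the new market: 28 - 3p = 2p - 4, so p = 6.4 and q = 8.8.
Δq = 8.8 − 13 = -4.20.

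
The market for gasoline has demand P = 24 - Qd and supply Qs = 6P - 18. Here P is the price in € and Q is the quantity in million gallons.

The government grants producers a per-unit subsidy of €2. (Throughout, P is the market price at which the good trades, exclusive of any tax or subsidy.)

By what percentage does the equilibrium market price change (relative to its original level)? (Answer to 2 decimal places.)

Before the shock: 24 - P = 6P - 18 ⇒ 42 = 7P ⇒ P = 6, Q = 18.
Since sellers receive the price plus the subsidy, the effective supply curve becomes Qs = 6P - 6.
Equate the new curves: 24 - P = 6P - 6, giving 30 = 7P, P = 30/7 ≈ 4.2857, Q = 138/7 ≈ 19.7143.
%ΔP = (4.2857 − 6) / 6 × 100 = -28.57%.

-28.57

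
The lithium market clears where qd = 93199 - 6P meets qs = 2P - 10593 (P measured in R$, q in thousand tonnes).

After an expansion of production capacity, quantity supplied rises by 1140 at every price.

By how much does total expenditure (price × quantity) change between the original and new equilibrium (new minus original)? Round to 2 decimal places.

+8782845.00

Original equilibrium: 93199 - 6P = 2P - 10593 gives 103792 = 8P, so P = 12974 and q = 15355.
The new curves are qd = 93199 - 6P (demand) and qs = 2P - 9453 (supply).
Equate the new curves: 93199 - 6P = 2P - 9453, giving 102652 = 8P, P = 12831.5, q = 16210.
Expenditure moves from 12974×15355 = 199215770 to 12831.5×16210 = 207998615; change = +8782845.00.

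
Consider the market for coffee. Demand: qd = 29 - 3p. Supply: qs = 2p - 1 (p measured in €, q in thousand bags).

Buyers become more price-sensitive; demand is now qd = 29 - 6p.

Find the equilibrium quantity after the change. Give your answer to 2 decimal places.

Solve the original market: 29 - 3p = 2p - 1, hence p = 6 and q = 11.
With the change applied: demand qd = 29 - 6p, supply qs = 2p - 1.
Equate the new curves: 29 - 6p = 2p - 1, giving 30 = 8p, p = 3.75, q = 6.5.

6.50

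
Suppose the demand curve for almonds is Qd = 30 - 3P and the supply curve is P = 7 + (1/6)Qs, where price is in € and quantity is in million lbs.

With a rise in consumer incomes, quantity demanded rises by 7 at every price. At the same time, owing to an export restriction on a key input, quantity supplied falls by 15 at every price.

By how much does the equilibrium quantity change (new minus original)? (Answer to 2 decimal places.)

-0.33

Before the shock: 30 - 3P = 6P - 42 ⇒ 72 = 9P ⇒ P = 8, Q = 6.
The shock moves the curves to Qd = 37 - 3P and Qs = 6P - 57.
Equate the new curves: 37 - 3P = 6P - 57, giving 94 = 9P, P = 94/9 ≈ 10.4444, Q = 17/3 ≈ 5.6667.
ΔQ = 5.6667 − 6 = -0.33.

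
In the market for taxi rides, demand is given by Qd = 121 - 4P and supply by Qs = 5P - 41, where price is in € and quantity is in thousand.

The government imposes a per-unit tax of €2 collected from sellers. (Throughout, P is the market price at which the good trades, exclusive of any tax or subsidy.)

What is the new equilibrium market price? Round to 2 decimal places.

19.11

Original equilibrium: 121 - 4P = 5P - 41 gives 162 = 9P, so P = 18 and Q = 49.
Since sellers keep the price net of the tax, the effective supply curve becomes Qs = 5P - 51.
Equate the new curves: 121 - 4P = 5P - 51, giving 172 = 9P, P = 172/9 ≈ 19.1111, Q = 401/9 ≈ 44.5556.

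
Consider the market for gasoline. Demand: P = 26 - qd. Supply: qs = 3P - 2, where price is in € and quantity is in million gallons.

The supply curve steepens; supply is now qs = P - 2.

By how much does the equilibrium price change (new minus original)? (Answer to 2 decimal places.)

Original equilibrium: 26 - P = 3P - 2 gives 28 = 4P, so P = 7 and q = 19.
After the shift, demand is qd = 26 - P and supply is qs = P - 2.
Equate the new curves: 26 - P = P - 2, giving 28 = 2P, P = 14, q = 12.
ΔP = 14 − 7 = +7.00.

+7.00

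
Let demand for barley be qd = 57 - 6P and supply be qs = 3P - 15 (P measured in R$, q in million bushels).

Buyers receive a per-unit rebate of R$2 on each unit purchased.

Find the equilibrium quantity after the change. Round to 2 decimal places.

13.00

Initially, 57 - 6P = 3P - 15, so 72 = 9P and P = 8, q = 9.
Since buyers' out-of-pocket price is the market price minus the rebate, the effective demand curve becomes qd = 69 - 6P.
Setting them equal: 69 - 6P = 3P - 15 → 84 = 9P, so P = 28/3 ≈ 9.3333 and q = 13.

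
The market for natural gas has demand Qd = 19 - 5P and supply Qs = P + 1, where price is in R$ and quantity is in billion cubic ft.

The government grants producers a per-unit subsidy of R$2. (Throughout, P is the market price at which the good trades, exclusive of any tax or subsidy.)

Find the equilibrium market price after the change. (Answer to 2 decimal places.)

Solve the original market: 19 - 5P = P + 1, hence P = 3 and Q = 4.
Since sellers receive the price plus the subsidy, the effective supply curve becomes Qs = P + 3.
Setting them equal: 19 - 5P = P + 3 → 16 = 6P, so P = 8/3 ≈ 2.6667 and Q = 17/3 ≈ 5.6667.

2.67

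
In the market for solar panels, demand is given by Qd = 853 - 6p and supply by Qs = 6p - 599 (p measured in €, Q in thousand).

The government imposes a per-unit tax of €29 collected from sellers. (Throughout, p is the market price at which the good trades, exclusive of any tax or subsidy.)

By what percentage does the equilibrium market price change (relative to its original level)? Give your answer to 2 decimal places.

Solve the original market: 853 - 6p = 6p - 599, hence p = 121 and Q = 127.
Since sellers keep the price net of the tax, the effective supply curve becomes Qs = 6p - 773.
Setting them equal: 853 - 6p = 6p - 773 → 1626 = 12p, so p = 135.5 and Q = 40.
%Δp = (135.5 − 121) / 121 × 100 = +11.98%.

+11.98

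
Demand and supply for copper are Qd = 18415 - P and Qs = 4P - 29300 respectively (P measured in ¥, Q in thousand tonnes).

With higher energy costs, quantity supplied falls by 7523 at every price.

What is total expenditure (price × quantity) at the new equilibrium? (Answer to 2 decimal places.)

Initially, 18415 - P = 4P - 29300, so 47715 = 5P and P = 9543, Q = 8872.
The new curves are Qd = 18415 - P (demand) and Qs = 4P - 36823 (supply).
Setting them equal: 18415 - P = 4P - 36823 → 55238 = 5P, so P = 11047.6 and Q = 7367.4.
New expenditure = 11047.6 × 7367.4 = 81392088.24.

81392088.24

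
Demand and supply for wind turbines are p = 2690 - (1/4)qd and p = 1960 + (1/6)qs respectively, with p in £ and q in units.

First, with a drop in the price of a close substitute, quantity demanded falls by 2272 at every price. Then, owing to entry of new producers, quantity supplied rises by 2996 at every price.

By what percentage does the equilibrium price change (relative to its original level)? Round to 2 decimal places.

Before the shock: 10760 - 4p = 6p - 11760 ⇒ 22520 = 10p ⇒ p = 2252, q = 1752.
With the change applied: demand qd = 8488 - 4p, supply qs = 6p - 8764.
Clearing the new market: 8488 - 4p = 6p - 8764, so p = 1725.2 and q = 1587.2.
%Δp = (1725.2 − 2252) / 2252 × 100 = -23.39%.

-23.39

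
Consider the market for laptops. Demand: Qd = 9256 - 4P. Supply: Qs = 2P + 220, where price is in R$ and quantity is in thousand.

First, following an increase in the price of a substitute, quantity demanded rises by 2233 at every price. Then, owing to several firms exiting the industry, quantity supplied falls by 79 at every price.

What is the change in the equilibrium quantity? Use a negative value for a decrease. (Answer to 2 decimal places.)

Initially, 9256 - 4P = 2P + 220, so 9036 = 6P and P = 1506, Q = 3232.
After the shift, demand is Qd = 11489 - 4P and supply is Qs = 2P + 141.
New equilibrium: 11489 - 4P = 2P + 141 ⇒ 11348 = 6P ⇒ P = 5674/3 ≈ 1891.3333, Q = 11771/3 ≈ 3923.6667.
ΔQ = 3923.6667 − 3232 = +691.67.

+691.67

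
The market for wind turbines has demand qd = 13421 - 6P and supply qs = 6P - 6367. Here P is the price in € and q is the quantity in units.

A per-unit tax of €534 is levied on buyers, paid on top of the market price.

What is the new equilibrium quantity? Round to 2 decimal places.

Original equilibrium: 13421 - 6P = 6P - 6367 gives 19788 = 12P, so P = 1649 and q = 3527.
Since buyers pay the price plus the tax, the effective demand curve becomes qd = 10217 - 6P.
Setting them equal: 10217 - 6P = 6P - 6367 → 16584 = 12P, so P = 1382 and q = 1925.

1925.00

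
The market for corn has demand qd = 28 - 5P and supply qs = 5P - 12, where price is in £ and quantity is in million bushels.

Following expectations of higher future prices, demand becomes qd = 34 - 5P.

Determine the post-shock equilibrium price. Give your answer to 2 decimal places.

Original equilibrium: 28 - 5P = 5P - 12 gives 40 = 10P, so P = 4 and q = 8.
The new curves are qd = 34 - 5P (demand) and qs = 5P - 12 (supply).
Equate the new curves: 34 - 5P = 5P - 12, giving 46 = 10P, P = 4.6, q = 11.

4.60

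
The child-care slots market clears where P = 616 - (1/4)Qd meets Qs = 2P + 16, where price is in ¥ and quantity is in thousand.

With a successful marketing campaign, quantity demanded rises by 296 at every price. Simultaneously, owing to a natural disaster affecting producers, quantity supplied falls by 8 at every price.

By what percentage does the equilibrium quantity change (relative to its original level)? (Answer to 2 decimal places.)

+11.22

Initially, 2464 - 4P = 2P + 16, so 2448 = 6P and P = 408, Q = 832.
With the change applied: demand Qd = 2760 - 4P, supply Qs = 2P + 8.
Clearing the new market: 2760 - 4P = 2P + 8, so P = 1376/3 ≈ 458.6667 and Q = 2776/3 ≈ 925.3333.
%ΔQ = (925.3333 − 832) / 832 × 100 = +11.22%.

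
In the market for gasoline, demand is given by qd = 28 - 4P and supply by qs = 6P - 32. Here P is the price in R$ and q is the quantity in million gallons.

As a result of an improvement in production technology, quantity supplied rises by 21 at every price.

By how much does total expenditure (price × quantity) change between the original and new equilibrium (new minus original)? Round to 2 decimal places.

Original equilibrium: 28 - 4P = 6P - 32 gives 60 = 10P, so P = 6 and q = 4.
With the change applied: demand qd = 28 - 4P, supply qs = 6P - 11.
Setting them equal: 28 - 4P = 6P - 11 → 39 = 10P, so P = 3.9 and q = 12.4.
Expenditure moves from 6×4 = 24 to 3.9×12.4 = 48.36; change = +24.36.

+24.36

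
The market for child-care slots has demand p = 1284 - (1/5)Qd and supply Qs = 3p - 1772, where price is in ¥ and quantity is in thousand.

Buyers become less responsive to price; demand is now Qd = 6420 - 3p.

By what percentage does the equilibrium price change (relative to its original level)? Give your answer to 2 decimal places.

Initially, 6420 - 5p = 3p - 1772, so 8192 = 8p and p = 1024, Q = 1300.
The shock moves the curves to Qd = 6420 - 3p and Qs = 3p - 1772.
New equilibrium: 6420 - 3p = 3p - 1772 ⇒ 8192 = 6p ⇒ p = 4096/3 ≈ 1365.3333, Q = 2324.
%Δp = (1365.3333 − 1024) / 1024 × 100 = +33.33%.

+33.33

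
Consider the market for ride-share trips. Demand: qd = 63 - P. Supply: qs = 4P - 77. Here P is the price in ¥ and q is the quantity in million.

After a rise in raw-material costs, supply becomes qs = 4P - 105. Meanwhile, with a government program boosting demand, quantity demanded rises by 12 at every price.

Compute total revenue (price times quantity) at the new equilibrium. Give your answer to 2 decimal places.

Before the shock: 63 - P = 4P - 77 ⇒ 140 = 5P ⇒ P = 28, q = 35.
After the shift, demand is qd = 75 - P and supply is qs = 4P - 105.
New equilibrium: 75 - P = 4P - 105 ⇒ 180 = 5P ⇒ P = 36, q = 39.
New expenditure = 36 × 39 = 1404.00.

1404.00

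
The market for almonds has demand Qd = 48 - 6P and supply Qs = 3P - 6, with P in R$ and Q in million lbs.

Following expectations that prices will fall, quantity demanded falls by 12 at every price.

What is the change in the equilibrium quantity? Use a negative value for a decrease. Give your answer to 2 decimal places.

Initially, 48 - 6P = 3P - 6, so 54 = 9P and P = 6, Q = 12.
The shock moves the curves to Qd = 36 - 6P and Qs = 3P - 6.
Clearing the new market: 36 - 6P = 3P - 6, so P = 14/3 ≈ 4.6667 and Q = 8.
ΔQ = 8 − 12 = -4.00.

-4.00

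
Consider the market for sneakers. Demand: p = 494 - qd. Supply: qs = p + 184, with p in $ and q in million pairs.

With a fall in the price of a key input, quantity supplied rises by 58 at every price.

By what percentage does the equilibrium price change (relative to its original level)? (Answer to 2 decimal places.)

Solve the original market: 494 - p = p + 184, hence p = 155 and q = 339.
The shock moves the curves to qd = 494 - p and qs = p + 242.
Equate the new curves: 494 - p = p + 242, giving 252 = 2p, p = 126, q = 368.
%Δp = (126 − 155) / 155 × 100 = -18.71%.

-18.71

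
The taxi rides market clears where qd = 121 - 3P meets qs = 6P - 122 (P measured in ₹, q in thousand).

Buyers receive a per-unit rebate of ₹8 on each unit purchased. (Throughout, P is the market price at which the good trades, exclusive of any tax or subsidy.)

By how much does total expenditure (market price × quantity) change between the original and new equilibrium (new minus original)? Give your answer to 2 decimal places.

+581.33

Before the shock: 121 - 3P = 6P - 122 ⇒ 243 = 9P ⇒ P = 27, q = 40.
Since buyers' out-of-pocket price is the market price minus the rebate, the effective demand curve becomes qd = 145 - 3P.
Clearing the new market: 145 - 3P = 6P - 122, so P = 89/3 ≈ 29.6667 and q = 56.
Expenditure moves from 27×40 = 1080 to 29.6667×56 = 1661.3333; change = +581.33.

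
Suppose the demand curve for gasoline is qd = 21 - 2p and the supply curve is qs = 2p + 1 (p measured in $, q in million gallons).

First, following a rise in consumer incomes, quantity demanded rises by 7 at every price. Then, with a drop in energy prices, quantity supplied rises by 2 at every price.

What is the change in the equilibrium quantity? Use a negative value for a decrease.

Solve the original market: 21 - 2p = 2p + 1, hence p = 5 and q = 11.
With the change applied: demand qd = 28 - 2p, supply qs = 2p + 3.
Clearing the new market: 28 - 2p = 2p + 3, so p = 6.25 and q = 15.5.
Δq = 15.5 − 11 = +4.5.

+4.5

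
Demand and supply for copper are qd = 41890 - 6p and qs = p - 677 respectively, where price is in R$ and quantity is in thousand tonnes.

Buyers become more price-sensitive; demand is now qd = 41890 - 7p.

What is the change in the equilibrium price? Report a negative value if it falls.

-760.125

Initially, 41890 - 6p = p - 677, so 42567 = 7p and p = 6081, q = 5404.
After the shift, demand is qd = 41890 - 7p and supply is qs = p - 677.
Setting them equal: 41890 - 7p = p - 677 → 42567 = 8p, so p = 5320.875 and q = 4643.875.
Δp = 5320.875 − 6081 = -760.125.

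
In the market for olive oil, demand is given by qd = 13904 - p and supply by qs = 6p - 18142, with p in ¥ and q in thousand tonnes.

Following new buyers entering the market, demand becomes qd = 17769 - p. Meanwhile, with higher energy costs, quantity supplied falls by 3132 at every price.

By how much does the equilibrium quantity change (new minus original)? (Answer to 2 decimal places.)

Solve the original market: 13904 - p = 6p - 18142, hence p = 4578 and q = 9326.
The new curves are qd = 17769 - p (demand) and qs = 6p - 21274 (supply).
Equate the new curves: 17769 - p = 6p - 21274, giving 39043 = 7p, p = 39043/7 ≈ 5577.5714, q = 85340/7 ≈ 12191.4286.
Δq = 12191.4286 − 9326 = +2865.43.

+2865.43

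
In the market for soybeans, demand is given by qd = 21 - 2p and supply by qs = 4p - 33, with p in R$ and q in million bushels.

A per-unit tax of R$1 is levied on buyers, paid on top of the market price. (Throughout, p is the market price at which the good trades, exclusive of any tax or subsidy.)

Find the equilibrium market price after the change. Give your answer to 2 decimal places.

Original equilibrium: 21 - 2p = 4p - 33 gives 54 = 6p, so p = 9 and q = 3.
Since buyers pay the price plus the tax, the effective demand curve becomes qd = 19 - 2p.
Clearing the new market: 19 - 2p = 4p - 33, so p = 26/3 ≈ 8.6667 and q = 5/3 ≈ 1.6667.

8.67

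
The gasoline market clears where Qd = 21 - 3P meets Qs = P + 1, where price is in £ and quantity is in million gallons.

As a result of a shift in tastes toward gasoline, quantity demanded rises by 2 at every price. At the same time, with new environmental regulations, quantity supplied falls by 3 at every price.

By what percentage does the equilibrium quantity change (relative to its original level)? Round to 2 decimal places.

Initially, 21 - 3P = P + 1, so 20 = 4P and P = 5, Q = 6.
The shock moves the curves to Qd = 23 - 3P and Qs = P - 2.
Setting them equal: 23 - 3P = P - 2 → 25 = 4P, so P = 6.25 and Q = 4.25.
%ΔQ = (4.25 − 6) / 6 × 100 = -29.17%.

-29.17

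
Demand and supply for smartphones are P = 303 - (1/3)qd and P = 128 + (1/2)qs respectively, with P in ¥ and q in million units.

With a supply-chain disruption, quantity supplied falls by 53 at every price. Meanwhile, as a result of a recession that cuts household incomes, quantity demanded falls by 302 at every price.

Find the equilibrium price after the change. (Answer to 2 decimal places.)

Original equilibrium: 909 - 3P = 2P - 256 gives 1165 = 5P, so P = 233 and q = 210.
The shock moves the curves to qd = 607 - 3P and qs = 2P - 309.
Setting them equal: 607 - 3P = 2P - 309 → 916 = 5P, so P = 183.2 and q = 57.4.

183.20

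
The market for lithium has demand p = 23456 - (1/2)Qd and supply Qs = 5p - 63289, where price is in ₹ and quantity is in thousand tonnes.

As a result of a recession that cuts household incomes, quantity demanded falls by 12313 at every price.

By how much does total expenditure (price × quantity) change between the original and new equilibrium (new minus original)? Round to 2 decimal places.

Before the shock: 46912 - 2p = 5p - 63289 ⇒ 110201 = 7p ⇒ p = 15743, Q = 15426.
The shock moves the curves to Qd = 34599 - 2p and Qs = 5p - 63289.
Clearing the new market: 34599 - 2p = 5p - 63289, so p = 13984 and Q = 6631.
Expenditure moves from 15743×15426 = 242851518 to 13984×6631 = 92727904; change = -150123614.00.

-150123614.00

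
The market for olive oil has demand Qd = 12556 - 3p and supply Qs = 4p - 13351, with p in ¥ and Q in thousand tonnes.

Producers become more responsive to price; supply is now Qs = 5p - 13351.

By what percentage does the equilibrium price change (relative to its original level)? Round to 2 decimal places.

-12.50

Original equilibrium: 12556 - 3p = 4p - 13351 gives 25907 = 7p, so p = 3701 and Q = 1453.
After the shift, demand is Qd = 12556 - 3p and supply is Qs = 5p - 13351.
Clearing the new market: 12556 - 3p = 5p - 13351, so p = 3238.375 and Q = 2840.875.
%Δp = (3238.375 − 3701) / 3701 × 100 = -12.50%.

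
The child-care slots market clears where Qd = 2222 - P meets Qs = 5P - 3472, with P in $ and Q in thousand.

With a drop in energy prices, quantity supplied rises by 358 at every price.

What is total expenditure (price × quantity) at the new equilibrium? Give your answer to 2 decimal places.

1185184.89

Initially, 2222 - P = 5P - 3472, so 5694 = 6P and P = 949, Q = 1273.
With the change applied: demand Qd = 2222 - P, supply Qs = 5P - 3114.
Setting them equal: 2222 - P = 5P - 3114 → 5336 = 6P, so P = 2668/3 ≈ 889.3333 and Q = 3998/3 ≈ 1332.6667.
New expenditure = 889.3333 × 1332.6667 = 1185184.89.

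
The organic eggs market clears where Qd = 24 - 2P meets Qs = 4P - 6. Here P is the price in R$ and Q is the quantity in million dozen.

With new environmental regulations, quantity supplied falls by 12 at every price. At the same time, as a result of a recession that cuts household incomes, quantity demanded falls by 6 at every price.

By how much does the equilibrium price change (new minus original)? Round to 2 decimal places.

Solve the original market: 24 - 2P = 4P - 6, hence P = 5 and Q = 14.
With the change applied: demand Qd = 18 - 2P, supply Qs = 4P - 18.
Clearing the new market: 18 - 2P = 4P - 18, so P = 6 and Q = 6.
ΔP = 6 − 5 = +1.00.

+1.00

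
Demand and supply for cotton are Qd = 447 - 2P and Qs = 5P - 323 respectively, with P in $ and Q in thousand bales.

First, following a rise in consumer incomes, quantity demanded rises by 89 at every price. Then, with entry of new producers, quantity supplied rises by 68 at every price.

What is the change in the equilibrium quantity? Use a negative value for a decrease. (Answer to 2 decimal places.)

Original equilibrium: 447 - 2P = 5P - 323 gives 770 = 7P, so P = 110 and Q = 227.
With the change applied: demand Qd = 536 - 2P, supply Qs = 5P - 255.
Clearing the new market: 536 - 2P = 5P - 255, so P = 113 and Q = 310.
ΔQ = 310 − 227 = +83.00.

+83.00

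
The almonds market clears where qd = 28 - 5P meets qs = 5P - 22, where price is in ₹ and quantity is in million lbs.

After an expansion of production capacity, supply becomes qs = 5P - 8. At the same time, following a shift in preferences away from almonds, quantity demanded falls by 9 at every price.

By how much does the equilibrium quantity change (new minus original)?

+2.5

Initially, 28 - 5P = 5P - 22, so 50 = 10P and P = 5, q = 3.
After the shift, demand is qd = 19 - 5P and supply is qs = 5P - 8.
New equilibrium: 19 - 5P = 5P - 8 ⇒ 27 = 10P ⇒ P = 2.7, q = 5.5.
Δq = 5.5 − 3 = +2.5.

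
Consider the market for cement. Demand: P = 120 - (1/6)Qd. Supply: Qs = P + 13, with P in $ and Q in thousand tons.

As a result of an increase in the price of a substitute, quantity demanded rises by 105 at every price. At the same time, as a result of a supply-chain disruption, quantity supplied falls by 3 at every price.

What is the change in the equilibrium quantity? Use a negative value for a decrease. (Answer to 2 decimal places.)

+12.43

Solve the original market: 720 - 6P = P + 13, hence P = 101 and Q = 114.
After the shift, demand is Qd = 825 - 6P and supply is Qs = P + 10.
Clearing the new market: 825 - 6P = P + 10, so P = 815/7 ≈ 116.4286 and Q = 885/7 ≈ 126.4286.
ΔQ = 126.4286 − 114 = +12.43.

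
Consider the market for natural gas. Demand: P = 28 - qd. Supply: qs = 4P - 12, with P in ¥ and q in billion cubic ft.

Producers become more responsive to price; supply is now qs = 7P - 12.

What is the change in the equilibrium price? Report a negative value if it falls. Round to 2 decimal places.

Original equilibrium: 28 - P = 4P - 12 gives 40 = 5P, so P = 8 and q = 20.
With the change applied: demand qd = 28 - P, supply qs = 7P - 12.
Clearing the new market: 28 - P = 7P - 12, so P = 5 and q = 23.
ΔP = 5 − 8 = -3.00.

-3.00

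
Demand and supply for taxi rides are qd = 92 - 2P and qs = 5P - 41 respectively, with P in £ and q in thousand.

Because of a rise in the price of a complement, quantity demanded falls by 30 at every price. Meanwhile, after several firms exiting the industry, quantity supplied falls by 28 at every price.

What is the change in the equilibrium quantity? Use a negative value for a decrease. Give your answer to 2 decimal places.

-29.43

Before the shock: 92 - 2P = 5P - 41 ⇒ 133 = 7P ⇒ P = 19, q = 54.
After the shift, demand is qd = 62 - 2P and supply is qs = 5P - 69.
New equilibrium: 62 - 2P = 5P - 69 ⇒ 131 = 7P ⇒ P = 131/7 ≈ 18.7143, q = 172/7 ≈ 24.5714.
Δq = 24.5714 − 54 = -29.43.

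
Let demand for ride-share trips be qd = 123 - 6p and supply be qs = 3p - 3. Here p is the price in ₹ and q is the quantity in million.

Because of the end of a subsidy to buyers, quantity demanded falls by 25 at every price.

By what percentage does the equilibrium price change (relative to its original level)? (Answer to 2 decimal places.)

-19.84

Before the shock: 123 - 6p = 3p - 3 ⇒ 126 = 9p ⇒ p = 14, q = 39.
The new curves are qd = 98 - 6p (demand) and qs = 3p - 3 (supply).
Clearing the new market: 98 - 6p = 3p - 3, so p = 101/9 ≈ 11.2222 and q = 92/3 ≈ 30.6667.
%Δp = (11.2222 − 14) / 14 × 100 = -19.84%.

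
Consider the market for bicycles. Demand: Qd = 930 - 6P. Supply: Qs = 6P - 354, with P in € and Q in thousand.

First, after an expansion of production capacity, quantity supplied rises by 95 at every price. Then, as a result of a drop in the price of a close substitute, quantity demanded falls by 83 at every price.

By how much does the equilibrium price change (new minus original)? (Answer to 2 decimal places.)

Original equilibrium: 930 - 6P = 6P - 354 gives 1284 = 12P, so P = 107 and Q = 288.
With the change applied: demand Qd = 847 - 6P, supply Qs = 6P - 259.
New equilibrium: 847 - 6P = 6P - 259 ⇒ 1106 = 12P ⇒ P = 553/6 ≈ 92.1667, Q = 294.
ΔP = 92.1667 − 107 = -14.83.

-14.83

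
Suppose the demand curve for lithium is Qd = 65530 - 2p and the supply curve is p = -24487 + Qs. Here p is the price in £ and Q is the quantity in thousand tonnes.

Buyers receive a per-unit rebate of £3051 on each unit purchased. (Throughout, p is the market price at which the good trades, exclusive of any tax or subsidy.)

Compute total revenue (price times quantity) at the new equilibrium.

631774430

Initially, 65530 - 2p = p + 24487, so 41043 = 3p and p = 13681, Q = 38168.
Since buyers' out-of-pocket price is the market price minus the rebate, the effective demand curve becomes Qd = 71632 - 2p.
Clearing the new market: 71632 - 2p = p + 24487, so p = 15715 and Q = 40202.
New expenditure = 15715 × 40202 = 631774430.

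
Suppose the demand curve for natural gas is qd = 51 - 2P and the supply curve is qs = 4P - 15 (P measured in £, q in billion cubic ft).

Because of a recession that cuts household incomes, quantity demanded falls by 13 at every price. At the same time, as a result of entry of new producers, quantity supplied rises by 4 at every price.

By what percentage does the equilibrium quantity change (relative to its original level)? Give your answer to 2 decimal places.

Initially, 51 - 2P = 4P - 15, so 66 = 6P and P = 11, q = 29.
The shock moves the curves to qd = 38 - 2P and qs = 4P - 11.
Equate the new curves: 38 - 2P = 4P - 11, giving 49 = 6P, P = 49/6 ≈ 8.1667, q = 65/3 ≈ 21.6667.
%Δq = (21.6667 − 29) / 29 × 100 = -25.29%.

-25.29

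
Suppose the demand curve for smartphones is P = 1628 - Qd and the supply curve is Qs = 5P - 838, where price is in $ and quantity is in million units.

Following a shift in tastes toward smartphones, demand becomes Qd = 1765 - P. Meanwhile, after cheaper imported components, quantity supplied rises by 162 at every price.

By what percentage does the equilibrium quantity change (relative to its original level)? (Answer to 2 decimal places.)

Original equilibrium: 1628 - P = 5P - 838 gives 2466 = 6P, so P = 411 and Q = 1217.
With the change applied: demand Qd = 1765 - P, supply Qs = 5P - 676.
New equilibrium: 1765 - P = 5P - 676 ⇒ 2441 = 6P ⇒ P = 2441/6 ≈ 406.8333, Q = 8149/6 ≈ 1358.1667.
%ΔQ = (1358.1667 − 1217) / 1217 × 100 = +11.60%.

+11.60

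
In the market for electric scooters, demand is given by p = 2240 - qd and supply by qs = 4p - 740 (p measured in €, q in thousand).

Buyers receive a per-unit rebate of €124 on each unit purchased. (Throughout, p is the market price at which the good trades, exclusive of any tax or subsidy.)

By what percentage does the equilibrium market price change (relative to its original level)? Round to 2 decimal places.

+4.16

Original equilibrium: 2240 - p = 4p - 740 gives 2980 = 5p, so p = 596 and q = 1644.
Since buyers' out-of-pocket price is the market price minus the rebate, the effective demand curve becomes qd = 2364 - p.
Setting them equal: 2364 - p = 4p - 740 → 3104 = 5p, so p = 620.8 and q = 1743.2.
%Δp = (620.8 − 596) / 596 × 100 = +4.16%.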